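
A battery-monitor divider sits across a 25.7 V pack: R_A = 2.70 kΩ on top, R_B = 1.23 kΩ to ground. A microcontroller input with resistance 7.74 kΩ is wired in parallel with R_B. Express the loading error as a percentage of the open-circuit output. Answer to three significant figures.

9.84 %

The divider's output (Thévenin) resistance is R_A‖R_B = 0.8450 kΩ.
Fractional drop under load = R_th/(R_th + R_L) = 0.8450 / (0.8450 + 7.74) = 0.09843.
So the output falls by 9.84 %.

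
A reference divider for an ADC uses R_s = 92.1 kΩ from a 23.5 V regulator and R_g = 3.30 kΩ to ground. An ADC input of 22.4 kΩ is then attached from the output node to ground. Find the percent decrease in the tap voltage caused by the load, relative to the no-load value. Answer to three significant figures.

Unloaded V = 23.5 × 3.30/95.40 = 0.81289 V.
Loaded: R_g‖R_L = 2.876 kΩ, giving V = 23.5 × 2.876/94.98 = 0.71167 V.
Drop = (0.81289 − 0.71167) / 0.81289 = 12.5 %.

12.5 %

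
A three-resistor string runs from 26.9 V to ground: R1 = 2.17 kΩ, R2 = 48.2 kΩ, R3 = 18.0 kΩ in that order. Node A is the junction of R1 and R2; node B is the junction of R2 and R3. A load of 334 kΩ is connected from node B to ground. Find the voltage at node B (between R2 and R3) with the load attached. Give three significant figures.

V ≈ 6.81 V

At node B, R3 is in parallel with the load: R3‖R_L = 17.08 kΩ.
Below node A the resistance is R2 + (R3‖R_L) = 65.28 kΩ, so V_A = 26.9 × 65.28/67.45 = 26.03 V.
Then V_B = V_A × (R3‖R_L)/(R2 + R3‖R_L) = 26.03 × 17.08/65.28 = 6.81 V.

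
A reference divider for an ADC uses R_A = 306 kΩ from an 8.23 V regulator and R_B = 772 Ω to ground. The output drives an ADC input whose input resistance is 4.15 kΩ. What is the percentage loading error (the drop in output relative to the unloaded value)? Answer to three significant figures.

Unloaded V = 8.23 × 772/306800 = 0.02071 V.
Loaded: R_B‖R_L = 650.9 Ω, giving V = 8.23 × 650.9/306700 = 0.01747 V.
Drop = (0.02071 − 0.01747) / 0.02071 = 15.7 %.

15.7 %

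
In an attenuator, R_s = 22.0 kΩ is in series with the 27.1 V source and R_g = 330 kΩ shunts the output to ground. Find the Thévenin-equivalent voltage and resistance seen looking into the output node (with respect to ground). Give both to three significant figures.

V_th = 25.4 V, R_th = 20.6 kΩ

V_th is the open-circuit tap voltage: 27.1 × 330/(22.0 + 330) = 25.4 V.
With the supply zeroed, R_s and R_g appear in parallel from the tap: R_th = R_s‖R_g = (22.0 × 330)/352.0 = 20.6 kΩ.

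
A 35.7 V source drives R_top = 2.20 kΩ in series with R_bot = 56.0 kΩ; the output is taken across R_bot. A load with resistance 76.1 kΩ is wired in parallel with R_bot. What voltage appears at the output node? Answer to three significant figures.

The load sits in parallel with R_bot: R_bot‖R_L = (56.0 × 76.1) / (56.0 + 76.1) = 32.26 kΩ.
V_out = 35.7 × 32.26 / (2.20 + 32.26) = 35.7 × 32.26/34.46 = 33.4 V.

V_out ≈ 33.4 V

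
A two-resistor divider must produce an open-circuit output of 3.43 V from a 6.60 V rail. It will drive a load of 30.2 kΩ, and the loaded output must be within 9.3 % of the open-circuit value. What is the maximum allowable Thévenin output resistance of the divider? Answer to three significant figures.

R_th ≤ 3.10 kΩ

Loading drop = R_th/(R_th + R_L) ≤ 0.0930, so R_th ≤ R_L · ε/(1−ε) = 30.2 kΩ × 0.0930/0.9070 = 3.10 kΩ.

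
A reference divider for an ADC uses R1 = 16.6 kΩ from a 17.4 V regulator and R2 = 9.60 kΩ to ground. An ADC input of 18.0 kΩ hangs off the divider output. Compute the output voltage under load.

V_out ≈ 4.77 V

The load sits in parallel with R2: R2‖R_L = (9.60 × 18.0) / (9.60 + 18.0) = 6.261 kΩ.
V_out = 17.4 × 6.261 / (16.6 + 6.261) = 17.4 × 6.261/22.86 = 4.77 V.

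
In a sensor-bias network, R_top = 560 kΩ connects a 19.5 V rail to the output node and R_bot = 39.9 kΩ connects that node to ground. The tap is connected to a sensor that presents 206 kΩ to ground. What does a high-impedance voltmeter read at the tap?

The load sits in parallel with R_bot: R_bot‖R_L = (39.9 × 206) / (39.9 + 206) = 33.43 kΩ.
V_out = 19.5 × 33.43 / (560 + 33.43) = 19.5 × 33.43/593.4 = 1.10 V.

V_out ≈ 1.10 V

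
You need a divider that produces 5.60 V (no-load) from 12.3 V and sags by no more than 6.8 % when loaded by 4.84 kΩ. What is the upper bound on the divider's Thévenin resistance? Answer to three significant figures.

Loading drop = R_th/(R_th + R_L) ≤ 0.0680, so R_th ≤ R_L · ε/(1−ε) = 4.84 kΩ × 0.0680/0.9320 = 353 Ω.

R_th ≤ 353 Ω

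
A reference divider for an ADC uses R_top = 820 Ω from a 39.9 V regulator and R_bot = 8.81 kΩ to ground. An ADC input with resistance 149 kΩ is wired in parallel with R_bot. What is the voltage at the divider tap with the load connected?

V_out ≈ 36.3 V

The load sits in parallel with R_bot: R_bot‖R_L = (8810 × 149000) / (8810 + 149000) = 8318 Ω.
V_out = 39.9 × 8318 / (820 + 8318) = 39.9 × 8318/9138 = 36.3 V.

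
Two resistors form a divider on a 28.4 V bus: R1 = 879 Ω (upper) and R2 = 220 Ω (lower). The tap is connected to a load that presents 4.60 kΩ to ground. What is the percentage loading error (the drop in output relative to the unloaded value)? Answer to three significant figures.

3.68 %

The divider's output (Thévenin) resistance is R1‖R2 = 176.0 Ω.
Fractional drop under load = R_th/(R_th + R_L) = 176.0 / (176.0 + 4600) = 0.03684.
So the output falls by 3.68 %.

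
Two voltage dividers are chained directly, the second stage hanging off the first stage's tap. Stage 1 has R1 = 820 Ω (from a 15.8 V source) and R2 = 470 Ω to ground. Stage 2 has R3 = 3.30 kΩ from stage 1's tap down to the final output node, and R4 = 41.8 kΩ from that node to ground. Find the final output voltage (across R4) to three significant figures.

Stage 2 presents R3+R4 = 45100 Ω as a load on stage 1's tap.
Stage 1's lower leg becomes R2‖(R3+R4) = 465.2 Ω, so V_mid = 15.8 × 465.2/1285 = 5.719 V.
Stage 2 is itself unloaded: V_out = V_mid × R4/(R3+R4) = 5.719 × 41800/45100 = 5.30 V.

V_out ≈ 5.30 V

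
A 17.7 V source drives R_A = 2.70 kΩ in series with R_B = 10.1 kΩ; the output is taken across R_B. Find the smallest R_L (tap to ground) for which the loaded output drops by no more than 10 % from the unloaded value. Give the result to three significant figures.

Output resistance R_th = R_A‖R_B = (2.70 × 10.1)/12.80 = 2.130 kΩ.
The fractional drop is R_th/(R_th + R_L); requiring this ≤ 0.100 gives R_L ≥ R_th(1/0.100 − 1) = 2.130 × 9.000 = 19.2 kΩ.

R_L(min) ≈ 19.2 kΩ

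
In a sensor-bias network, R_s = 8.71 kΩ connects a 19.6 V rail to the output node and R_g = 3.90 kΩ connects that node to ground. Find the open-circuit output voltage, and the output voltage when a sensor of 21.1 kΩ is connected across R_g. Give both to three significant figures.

Open-circuit: V = 19.6 × 3.90/(8.71 + 3.90) = 6.06 V.
With the load, R_g becomes R_g‖R_L = 3.292 kΩ, so V = 19.6 × 3.292/12.00 = 5.38 V.

Unloaded: 6.06 V; loaded: 5.38 V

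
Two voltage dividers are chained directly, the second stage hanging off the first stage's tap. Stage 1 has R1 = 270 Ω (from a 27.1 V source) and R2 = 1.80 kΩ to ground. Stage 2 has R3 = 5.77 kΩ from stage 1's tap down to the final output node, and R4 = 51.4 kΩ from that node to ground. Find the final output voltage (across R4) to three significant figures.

Stage 2 presents R3+R4 = 57170 Ω as a load on stage 1's tap.
Stage 1's lower leg becomes R2‖(R3+R4) = 1745 Ω, so V_mid = 27.1 × 1745/2015 = 23.47 V.
Stage 2 is itself unloaded: V_out = V_mid × R4/(R3+R4) = 23.47 × 51400/57170 = 21.1 V.

V_out ≈ 21.1 V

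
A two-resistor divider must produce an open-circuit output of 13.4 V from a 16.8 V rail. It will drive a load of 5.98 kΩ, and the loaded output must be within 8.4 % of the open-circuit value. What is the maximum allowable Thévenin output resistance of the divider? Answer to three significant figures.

Loading drop = R_th/(R_th + R_L) ≤ 0.0840, so R_th ≤ R_L · ε/(1−ε) = 5.98 kΩ × 0.0840/0.9160 = 548 Ω.
(Any R1, R2 with R2/(R1+R2) = 0.798 and R1‖R2 ≤ 548 Ω will meet the spec.)

R_th ≤ 548 Ω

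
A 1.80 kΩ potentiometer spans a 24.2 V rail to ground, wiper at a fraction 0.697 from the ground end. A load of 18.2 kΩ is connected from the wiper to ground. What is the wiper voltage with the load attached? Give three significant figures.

V ≈ 16.5 V

The wiper splits the pot into (1−α)R = 545.4 Ω above and αR = 1255 Ω below.
Lower section ‖ load = 1174 Ω.
V_wiper = 24.2 × 1174/(545.4 + 1174) = 16.5 V.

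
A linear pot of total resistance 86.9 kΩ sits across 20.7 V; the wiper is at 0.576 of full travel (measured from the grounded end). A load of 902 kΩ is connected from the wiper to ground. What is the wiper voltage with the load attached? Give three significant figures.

V ≈ 11.6 V

The wiper splits the pot into (1−α)R = 36.85 kΩ above and αR = 50.05 kΩ below.
Lower section ‖ load = 47.42 kΩ.
V_wiper = 20.7 × 47.42/(36.85 + 47.42) = 11.6 V.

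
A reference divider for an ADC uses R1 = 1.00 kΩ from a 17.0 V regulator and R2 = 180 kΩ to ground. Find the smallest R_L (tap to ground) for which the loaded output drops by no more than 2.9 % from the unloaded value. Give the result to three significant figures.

Output resistance R_th = R1‖R2 = (1000 × 180000)/181000 = 994.5 Ω.
The fractional drop is R_th/(R_th + R_L); requiring this ≤ 0.0290 gives R_L ≥ R_th(1/0.0290 − 1) = 994.5 × 33.48 = 33.3 kΩ.

R_L(min) ≈ 33.3 kΩ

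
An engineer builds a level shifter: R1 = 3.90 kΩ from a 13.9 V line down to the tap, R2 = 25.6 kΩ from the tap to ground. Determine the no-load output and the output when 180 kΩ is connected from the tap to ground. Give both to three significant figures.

Unloaded: 12.1 V; loaded: 11.8 V

Open-circuit: V = 13.9 × 25.6/(3.90 + 25.6) = 12.1 V.
With the load, R2 becomes R2‖R_L = 22.41 kΩ, so V = 13.9 × 22.41/26.31 = 11.8 V.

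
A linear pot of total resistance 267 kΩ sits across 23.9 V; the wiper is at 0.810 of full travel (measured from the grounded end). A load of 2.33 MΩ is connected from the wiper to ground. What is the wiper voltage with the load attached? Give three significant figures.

V ≈ 19.0 V

The wiper splits the pot into (1−α)R = 50.73 kΩ above and αR = 216.3 kΩ below.
Lower section ‖ load = 197.9 kΩ.
V_wiper = 23.9 × 197.9/(50.73 + 197.9) = 19.0 V.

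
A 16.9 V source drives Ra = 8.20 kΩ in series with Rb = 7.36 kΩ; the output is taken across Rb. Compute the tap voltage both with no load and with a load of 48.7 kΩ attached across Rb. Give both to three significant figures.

Open-circuit: V = 16.9 × 7.36/(8.20 + 7.36) = 7.99 V.
With the load, Rb becomes Rb‖R_L = 6.394 kΩ, so V = 16.9 × 6.394/14.59 = 7.40 V.

Unloaded: 7.99 V; loaded: 7.40 V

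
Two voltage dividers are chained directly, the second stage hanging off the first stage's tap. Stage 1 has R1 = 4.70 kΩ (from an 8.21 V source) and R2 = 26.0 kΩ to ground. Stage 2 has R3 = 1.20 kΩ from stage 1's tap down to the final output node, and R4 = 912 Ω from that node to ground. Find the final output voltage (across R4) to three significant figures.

V_out ≈ 1.04 V

Stage 2 presents R3+R4 = 2112 Ω as a load on stage 1's tap.
Stage 1's lower leg becomes R2‖(R3+R4) = 1953 Ω, so V_mid = 8.21 × 1953/6653 = 2.410 V.
Stage 2 is itself unloaded: V_out = V_mid × R4/(R3+R4) = 2.410 × 912/2112 = 1.04 V.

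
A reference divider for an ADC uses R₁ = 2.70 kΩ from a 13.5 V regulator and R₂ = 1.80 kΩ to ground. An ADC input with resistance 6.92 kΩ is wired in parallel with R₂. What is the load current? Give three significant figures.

R₂‖R_L = 1.428 kΩ; V_out = 13.5 × 1.428/4.128 = 4.671 V.
I_L = V_out / R_L = 4.671 / 6.92 kΩ = 0.675 mA.

I_L ≈ 0.675 mA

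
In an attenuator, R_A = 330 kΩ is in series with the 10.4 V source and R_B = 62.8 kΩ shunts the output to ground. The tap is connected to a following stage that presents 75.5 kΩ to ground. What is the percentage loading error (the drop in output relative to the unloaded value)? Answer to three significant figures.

The divider's output (Thévenin) resistance is R_A‖R_B = 52.76 kΩ.
Fractional drop under load = R_th/(R_th + R_L) = 52.76 / (52.76 + 75.5) = 0.4114.
So the output falls by 41.1 %.

41.1 %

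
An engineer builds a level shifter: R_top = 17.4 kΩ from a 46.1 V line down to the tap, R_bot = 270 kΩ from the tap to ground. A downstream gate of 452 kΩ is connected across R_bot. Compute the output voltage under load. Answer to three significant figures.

V_out ≈ 41.8 V

The load sits in parallel with R_bot: R_bot‖R_L = (270 × 452) / (270 + 452) = 169.0 kΩ.
V_out = 46.1 × 169.0 / (17.4 + 169.0) = 46.1 × 169.0/186.4 = 41.8 V.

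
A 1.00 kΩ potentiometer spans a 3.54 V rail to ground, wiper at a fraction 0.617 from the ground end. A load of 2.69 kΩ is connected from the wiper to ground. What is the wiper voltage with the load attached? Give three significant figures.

The wiper splits the pot into (1−α)R = 383.0 Ω above and αR = 617.0 Ω below.
Lower section ‖ load = 501.9 Ω.
V_wiper = 3.54 × 501.9/(383.0 + 501.9) = 2.01 V.

V ≈ 2.01 V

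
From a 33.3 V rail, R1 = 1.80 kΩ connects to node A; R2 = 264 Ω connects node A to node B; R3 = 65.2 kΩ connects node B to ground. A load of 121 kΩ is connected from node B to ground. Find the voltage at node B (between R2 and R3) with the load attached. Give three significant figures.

V ≈ 31.8 V

At node B, R3 is in parallel with the load: R3‖R_L = 42370 Ω.
Below node A the resistance is R2 + (R3‖R_L) = 42630 Ω, so V_A = 33.3 × 42630/44430 = 31.95 V.
Then V_B = V_A × (R3‖R_L)/(R2 + R3‖R_L) = 31.95 × 42370/42630 = 31.8 V.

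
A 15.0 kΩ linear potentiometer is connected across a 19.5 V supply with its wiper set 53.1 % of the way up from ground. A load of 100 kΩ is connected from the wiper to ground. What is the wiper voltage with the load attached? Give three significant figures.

V ≈ 9.98 V

The wiper splits the pot into (1−α)R = 7.035 kΩ above and αR = 7.965 kΩ below.
Lower section ‖ load = 7.377 kΩ.
V_wiper = 19.5 × 7.377/(7.035 + 7.377) = 9.98 V.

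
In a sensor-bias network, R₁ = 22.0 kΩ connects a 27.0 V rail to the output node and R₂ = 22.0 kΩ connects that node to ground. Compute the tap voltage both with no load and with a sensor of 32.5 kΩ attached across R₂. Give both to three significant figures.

Unloaded: 13.5 V; loaded: 10.1 V

Open-circuit: V = 27.0 × 22.0/(22.0 + 22.0) = 13.5 V.
With the load, R₂ becomes R₂‖R_L = 13.12 kΩ, so V = 27.0 × 13.12/35.12 = 10.1 V.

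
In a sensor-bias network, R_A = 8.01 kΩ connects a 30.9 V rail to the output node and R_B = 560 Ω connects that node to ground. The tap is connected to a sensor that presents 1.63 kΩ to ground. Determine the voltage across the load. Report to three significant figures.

The load sits in parallel with R_B: R_B‖R_L = (560 × 1630) / (560 + 1630) = 416.8 Ω.
V_out = 30.9 × 416.8 / (8010 + 416.8) = 30.9 × 416.8/8427 = 1.53 V.

V_out ≈ 1.53 V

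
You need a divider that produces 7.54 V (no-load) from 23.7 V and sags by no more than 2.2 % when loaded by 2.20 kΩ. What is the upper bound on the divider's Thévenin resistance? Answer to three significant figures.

Loading drop = R_th/(R_th + R_L) ≤ 0.0220, so R_th ≤ R_L · ε/(1−ε) = 2.20 kΩ × 0.0220/0.9780 = 49.5 Ω.
(Any R1, R2 with R2/(R1+R2) = 0.318 and R1‖R2 ≤ 49.5 Ω will meet the spec.)

R_th ≤ 49.5 Ω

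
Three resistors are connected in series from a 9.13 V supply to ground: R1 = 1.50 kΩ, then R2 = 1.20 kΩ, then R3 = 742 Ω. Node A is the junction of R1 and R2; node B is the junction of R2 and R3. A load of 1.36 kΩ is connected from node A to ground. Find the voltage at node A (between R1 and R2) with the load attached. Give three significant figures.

Below node A the series string R2+R3 = 1942 Ω sits in parallel with the 1360 Ω load: 799.9 Ω.
V_A = 9.13 × 799.9/(1500 + 799.9) = 3.18 V.

V ≈ 3.18 V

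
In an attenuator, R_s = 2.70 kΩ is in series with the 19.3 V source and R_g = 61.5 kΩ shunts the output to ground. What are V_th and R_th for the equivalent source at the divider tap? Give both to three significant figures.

V_th = 18.5 V, R_th = 2.59 kΩ

V_th is the open-circuit tap voltage: 19.3 × 61.5/(2.70 + 61.5) = 18.5 V.
With the supply zeroed, R_s and R_g appear in parallel from the tap: R_th = R_s‖R_g = (2.70 × 61.5)/64.20 = 2.59 kΩ.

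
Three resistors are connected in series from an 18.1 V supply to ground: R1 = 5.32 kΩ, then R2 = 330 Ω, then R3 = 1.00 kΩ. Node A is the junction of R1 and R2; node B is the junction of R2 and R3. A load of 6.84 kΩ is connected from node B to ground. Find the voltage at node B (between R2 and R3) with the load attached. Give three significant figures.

At node B, R3 is in parallel with the load: R3‖R_L = 872.4 Ω.
Below node A the resistance is R2 + (R3‖R_L) = 1202 Ω, so V_A = 18.1 × 1202/6522 = 3.337 V.
Then V_B = V_A × (R3‖R_L)/(R2 + R3‖R_L) = 3.337 × 872.4/1202 = 2.42 V.

V ≈ 2.42 V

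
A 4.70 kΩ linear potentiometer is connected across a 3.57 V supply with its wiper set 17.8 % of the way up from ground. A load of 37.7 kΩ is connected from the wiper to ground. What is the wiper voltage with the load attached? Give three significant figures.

The wiper splits the pot into (1−α)R = 3863 Ω above and αR = 836.6 Ω below.
Lower section ‖ load = 818.4 Ω.
V_wiper = 3.57 × 818.4/(3863 + 818.4) = 0.624 V.

V ≈ 0.624 V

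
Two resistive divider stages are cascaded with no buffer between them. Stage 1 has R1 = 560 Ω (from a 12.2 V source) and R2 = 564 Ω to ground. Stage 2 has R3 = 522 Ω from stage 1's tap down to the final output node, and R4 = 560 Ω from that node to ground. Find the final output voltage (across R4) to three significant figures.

V_out ≈ 2.52 V

Stage 2 presents R3+R4 = 1082 Ω as a load on stage 1's tap.
Stage 1's lower leg becomes R2‖(R3+R4) = 370.7 Ω, so V_mid = 12.2 × 370.7/930.7 = 4.860 V.
Stage 2 is itself unloaded: V_out = V_mid × R4/(R3+R4) = 4.860 × 560/1082 = 2.52 V.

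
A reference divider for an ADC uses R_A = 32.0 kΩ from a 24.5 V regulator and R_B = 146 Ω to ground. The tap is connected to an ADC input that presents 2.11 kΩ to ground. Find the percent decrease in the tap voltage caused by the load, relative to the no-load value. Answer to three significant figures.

The divider's output (Thévenin) resistance is R_A‖R_B = 145.3 Ω.
Fractional drop under load = R_th/(R_th + R_L) = 145.3 / (145.3 + 2110) = 0.06444.
So the output falls by 6.44 %.

6.44 %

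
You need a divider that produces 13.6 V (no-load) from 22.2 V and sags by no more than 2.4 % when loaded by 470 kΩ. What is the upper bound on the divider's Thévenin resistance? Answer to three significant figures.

R_th ≤ 11.6 kΩ

Loading drop = R_th/(R_th + R_L) ≤ 0.0240, so R_th ≤ R_L · ε/(1−ε) = 470 kΩ × 0.0240/0.9760 = 11.6 kΩ.
(Any R1, R2 with R2/(R1+R2) = 0.613 and R1‖R2 ≤ 11.6 kΩ will meet the spec.)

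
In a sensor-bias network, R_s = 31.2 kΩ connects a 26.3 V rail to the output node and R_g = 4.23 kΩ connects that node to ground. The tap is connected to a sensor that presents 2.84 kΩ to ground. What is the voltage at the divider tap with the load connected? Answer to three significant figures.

The load sits in parallel with R_g: R_g‖R_L = (4.23 × 2.84) / (4.23 + 2.84) = 1.699 kΩ.
V_out = 26.3 × 1.699 / (31.2 + 1.699) = 26.3 × 1.699/32.90 = 1.36 V.

V_out ≈ 1.36 V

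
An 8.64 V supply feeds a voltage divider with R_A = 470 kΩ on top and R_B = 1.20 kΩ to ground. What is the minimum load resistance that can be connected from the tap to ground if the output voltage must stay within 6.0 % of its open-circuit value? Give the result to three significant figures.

R_L(min) ≈ 18.8 kΩ

Output resistance R_th = R_A‖R_B = (470 × 1.20)/471.2 = 1.197 kΩ.
The fractional drop is R_th/(R_th + R_L); requiring this ≤ 0.0600 gives R_L ≥ R_th(1/0.0600 − 1) = 1.197 × 15.67 = 18.8 kΩ.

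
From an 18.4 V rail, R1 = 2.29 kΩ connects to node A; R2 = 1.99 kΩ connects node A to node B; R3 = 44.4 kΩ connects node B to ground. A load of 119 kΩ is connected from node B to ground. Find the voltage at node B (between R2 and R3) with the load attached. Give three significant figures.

At node B, R3 is in parallel with the load: R3‖R_L = 32.34 kΩ.
Below node A the resistance is R2 + (R3‖R_L) = 34.33 kΩ, so V_A = 18.4 × 34.33/36.62 = 17.25 V.
Then V_B = V_A × (R3‖R_L)/(R2 + R3‖R_L) = 17.25 × 32.34/34.33 = 16.2 V.

V ≈ 16.2 V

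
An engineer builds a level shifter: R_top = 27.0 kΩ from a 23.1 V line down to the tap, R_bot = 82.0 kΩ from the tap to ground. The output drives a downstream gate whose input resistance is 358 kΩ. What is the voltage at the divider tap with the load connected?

V_out ≈ 16.4 V

The load sits in parallel with R_bot: R_bot‖R_L = (82.0 × 358) / (82.0 + 358) = 66.72 kΩ.
V_out = 23.1 × 66.72 / (27.0 + 66.72) = 23.1 × 66.72/93.72 = 16.4 V.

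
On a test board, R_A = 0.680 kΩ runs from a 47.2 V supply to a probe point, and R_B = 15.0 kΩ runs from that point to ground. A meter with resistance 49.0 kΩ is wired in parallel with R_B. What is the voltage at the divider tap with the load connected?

V_out ≈ 44.6 V

The load sits in parallel with R_B: R_B‖R_L = (15000 × 49000) / (15000 + 49000) = 11480 Ω.
V_out = 47.2 × 11480 / (680 + 11480) = 47.2 × 11480/12160 = 44.6 V.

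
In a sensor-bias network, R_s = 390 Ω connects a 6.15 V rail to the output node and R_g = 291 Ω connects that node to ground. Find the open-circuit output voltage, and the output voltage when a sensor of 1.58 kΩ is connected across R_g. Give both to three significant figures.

Unloaded: 2.63 V; loaded: 2.38 V

Open-circuit: V = 6.15 × 291/(390 + 291) = 2.63 V.
With the load, R_g becomes R_g‖R_L = 245.7 Ω, so V = 6.15 × 245.7/635.7 = 2.38 V.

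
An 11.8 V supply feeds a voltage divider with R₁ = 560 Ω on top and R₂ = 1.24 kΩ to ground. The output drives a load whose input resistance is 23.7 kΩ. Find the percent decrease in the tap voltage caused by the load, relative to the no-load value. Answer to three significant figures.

1.60 %

The divider's output (Thévenin) resistance is R₁‖R₂ = 385.8 Ω.
Fractional drop under load = R_th/(R_th + R_L) = 385.8 / (385.8 + 23700) = 0.01602.
So the output falls by 1.60 %.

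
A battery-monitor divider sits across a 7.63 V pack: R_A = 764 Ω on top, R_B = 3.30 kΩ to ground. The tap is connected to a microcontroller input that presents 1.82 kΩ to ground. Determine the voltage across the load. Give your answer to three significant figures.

V_out ≈ 4.62 V

The load sits in parallel with R_B: R_B‖R_L = (3300 × 1820) / (3300 + 1820) = 1173 Ω.
V_out = 7.63 × 1173 / (764 + 1173) = 7.63 × 1173/1937 = 4.62 V.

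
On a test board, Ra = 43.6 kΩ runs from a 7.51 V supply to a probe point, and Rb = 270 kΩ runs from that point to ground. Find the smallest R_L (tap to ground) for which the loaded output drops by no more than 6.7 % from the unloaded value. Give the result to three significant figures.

Output resistance R_th = Ra‖Rb = (43.6 × 270)/313.6 = 37.54 kΩ.
The fractional drop is R_th/(R_th + R_L); requiring this ≤ 0.0670 gives R_L ≥ R_th(1/0.0670 − 1) = 37.54 × 13.93 = 523 kΩ.

R_L(min) ≈ 523 kΩ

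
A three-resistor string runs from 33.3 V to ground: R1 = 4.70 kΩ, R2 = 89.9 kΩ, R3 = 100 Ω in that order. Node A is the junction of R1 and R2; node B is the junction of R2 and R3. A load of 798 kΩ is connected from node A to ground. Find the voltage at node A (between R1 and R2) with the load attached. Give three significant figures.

V ≈ 31.5 V

Below node A the series string R2+R3 = 90000 Ω sits in parallel with the 798000 Ω load: 80880 Ω.
V_A = 33.3 × 80880/(4700 + 80880) = 31.5 V.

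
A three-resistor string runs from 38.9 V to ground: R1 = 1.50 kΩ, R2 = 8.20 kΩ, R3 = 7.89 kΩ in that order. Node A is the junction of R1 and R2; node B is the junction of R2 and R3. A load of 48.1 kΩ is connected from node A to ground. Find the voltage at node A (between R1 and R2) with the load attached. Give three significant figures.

Below node A the series string R2+R3 = 16.09 kΩ sits in parallel with the 48.1 kΩ load: 12.06 kΩ.
V_A = 38.9 × 12.06/(1.50 + 12.06) = 34.6 V.

V ≈ 34.6 V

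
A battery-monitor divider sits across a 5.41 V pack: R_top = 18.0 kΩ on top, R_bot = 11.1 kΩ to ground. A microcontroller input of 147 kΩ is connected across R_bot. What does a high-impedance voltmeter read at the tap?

V_out ≈ 1.97 V

The load sits in parallel with R_bot: R_bot‖R_L = (11.1 × 147) / (11.1 + 147) = 10.32 kΩ.
V_out = 5.41 × 10.32 / (18.0 + 10.32) = 5.41 × 10.32/28.32 = 1.97 V.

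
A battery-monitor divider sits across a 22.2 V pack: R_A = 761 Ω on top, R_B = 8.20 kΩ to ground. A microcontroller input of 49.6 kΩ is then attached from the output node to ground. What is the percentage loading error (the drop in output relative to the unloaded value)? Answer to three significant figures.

The divider's output (Thévenin) resistance is R_A‖R_B = 696.4 Ω.
Fractional drop under load = R_th/(R_th + R_L) = 696.4 / (696.4 + 49600) = 0.01385.
So the output falls by 1.38 %.

1.38 %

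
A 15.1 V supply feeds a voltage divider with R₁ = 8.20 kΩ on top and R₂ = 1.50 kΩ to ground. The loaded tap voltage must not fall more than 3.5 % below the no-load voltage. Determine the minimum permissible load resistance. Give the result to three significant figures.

Output resistance R_th = R₁‖R₂ = (8.20 × 1.50)/9.700 = 1.268 kΩ.
The fractional drop is R_th/(R_th + R_L); requiring this ≤ 0.0350 gives R_L ≥ R_th(1/0.0350 − 1) = 1.268 × 27.57 = 35.0 kΩ.

R_L(min) ≈ 35.0 kΩ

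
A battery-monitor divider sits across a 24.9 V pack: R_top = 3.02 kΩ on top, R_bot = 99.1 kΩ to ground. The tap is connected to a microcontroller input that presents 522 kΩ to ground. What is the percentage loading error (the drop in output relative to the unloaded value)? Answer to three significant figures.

0.558 %

The divider's output (Thévenin) resistance is R_top‖R_bot = 2.931 kΩ.
Fractional drop under load = R_th/(R_th + R_L) = 2.931 / (2.931 + 522) = 0.005583.
So the output falls by 0.558 %.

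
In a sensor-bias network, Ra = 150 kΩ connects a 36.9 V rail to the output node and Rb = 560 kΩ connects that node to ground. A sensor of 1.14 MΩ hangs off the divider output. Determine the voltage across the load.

V_out ≈ 26.4 V

The load sits in parallel with Rb: Rb‖R_L = (560 × 1140) / (560 + 1140) = 375.5 kΩ.
V_out = 36.9 × 375.5 / (150 + 375.5) = 36.9 × 375.5/525.5 = 26.4 V.
(Unloaded it would have been 29.1 V.)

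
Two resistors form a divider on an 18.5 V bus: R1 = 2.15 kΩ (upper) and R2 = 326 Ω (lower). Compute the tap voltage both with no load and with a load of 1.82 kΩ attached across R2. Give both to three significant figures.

Unloaded: 2.44 V; loaded: 2.11 V

Open-circuit: V = 18.5 × 326/(2150 + 326) = 2.44 V.
With the load, R2 becomes R2‖R_L = 276.5 Ω, so V = 18.5 × 276.5/2426 = 2.11 V.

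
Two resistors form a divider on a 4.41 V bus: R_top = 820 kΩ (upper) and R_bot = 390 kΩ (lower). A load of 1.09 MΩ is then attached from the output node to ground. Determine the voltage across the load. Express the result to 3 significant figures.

V_out ≈ 1.14 V

The load sits in parallel with R_bot: R_bot‖R_L = (390 × 1090) / (390 + 1090) = 287.2 kΩ.
V_out = 4.41 × 287.2 / (820 + 287.2) = 4.41 × 287.2/1107 = 1.14 V.
(Unloaded it would have been 1.42 V.)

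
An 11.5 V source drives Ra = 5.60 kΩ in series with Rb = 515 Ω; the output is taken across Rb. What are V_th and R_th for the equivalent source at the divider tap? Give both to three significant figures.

V_th is the open-circuit tap voltage: 11.5 × 515/(5600 + 515) = 0.969 V.
With the supply zeroed, Ra and Rb appear in parallel from the tap: R_th = Ra‖Rb = (5600 × 515)/6115 = 472 Ω.

V_th = 0.969 V, R_th = 472 Ω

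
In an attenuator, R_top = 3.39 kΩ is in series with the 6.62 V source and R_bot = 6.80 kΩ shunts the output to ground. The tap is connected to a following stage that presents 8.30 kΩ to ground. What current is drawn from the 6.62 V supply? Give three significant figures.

R_bot‖R_L = 3.738 kΩ, so the source sees R_top + R_bot‖R_L = 7.128 kΩ.
I = 6.62 V / 7.128 kΩ = 0.929 mA.

I ≈ 0.929 mA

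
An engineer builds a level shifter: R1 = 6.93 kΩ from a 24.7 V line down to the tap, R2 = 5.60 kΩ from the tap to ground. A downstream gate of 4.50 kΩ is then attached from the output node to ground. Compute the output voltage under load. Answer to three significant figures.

The load sits in parallel with R2: R2‖R_L = (5.60 × 4.50) / (5.60 + 4.50) = 2.495 kΩ.
V_out = 24.7 × 2.495 / (6.93 + 2.495) = 24.7 × 2.495/9.425 = 6.54 V.
(Unloaded it would have been 11.0 V.)

V_out ≈ 6.54 V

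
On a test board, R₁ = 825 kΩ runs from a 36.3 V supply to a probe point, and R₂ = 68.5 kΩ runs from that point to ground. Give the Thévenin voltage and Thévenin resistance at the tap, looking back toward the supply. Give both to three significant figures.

V_th = 2.78 V, R_th = 63.2 kΩ

V_th is the open-circuit tap voltage: 36.3 × 68.5/(825 + 68.5) = 2.78 V.
With the supply zeroed, R₁ and R₂ appear in parallel from the tap: R_th = R₁‖R₂ = (825 × 68.5)/893.5 = 63.2 kΩ.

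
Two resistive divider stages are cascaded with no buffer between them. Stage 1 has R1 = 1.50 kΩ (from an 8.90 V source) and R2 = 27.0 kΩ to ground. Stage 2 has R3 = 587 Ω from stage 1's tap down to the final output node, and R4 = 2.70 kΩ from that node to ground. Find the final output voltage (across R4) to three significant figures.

V_out ≈ 4.84 V

Stage 2 presents R3+R4 = 3287 Ω as a load on stage 1's tap.
Stage 1's lower leg becomes R2‖(R3+R4) = 2930 Ω, so V_mid = 8.90 × 2930/4430 = 5.887 V.
Stage 2 is itself unloaded: V_out = V_mid × R4/(R3+R4) = 5.887 × 2700/3287 = 4.84 V.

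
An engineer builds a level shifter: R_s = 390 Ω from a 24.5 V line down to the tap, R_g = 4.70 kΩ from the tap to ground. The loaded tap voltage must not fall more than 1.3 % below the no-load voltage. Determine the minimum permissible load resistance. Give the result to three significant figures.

R_L(min) ≈ 27.3 kΩ

Output resistance R_th = R_s‖R_g = (390 × 4700)/5090 = 360.1 Ω.
The fractional drop is R_th/(R_th + R_L); requiring this ≤ 0.0130 gives R_L ≥ R_th(1/0.0130 − 1) = 360.1 × 75.92 = 27.3 kΩ.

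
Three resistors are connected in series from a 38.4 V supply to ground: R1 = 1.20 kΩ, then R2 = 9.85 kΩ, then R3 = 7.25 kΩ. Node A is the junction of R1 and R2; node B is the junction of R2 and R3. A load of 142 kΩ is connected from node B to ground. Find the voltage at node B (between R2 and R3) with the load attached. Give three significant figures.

At node B, R3 is in parallel with the load: R3‖R_L = 6.898 kΩ.
Below node A the resistance is R2 + (R3‖R_L) = 16.75 kΩ, so V_A = 38.4 × 16.75/17.95 = 35.83 V.
Then V_B = V_A × (R3‖R_L)/(R2 + R3‖R_L) = 35.83 × 6.898/16.75 = 14.8 V.

V ≈ 14.8 V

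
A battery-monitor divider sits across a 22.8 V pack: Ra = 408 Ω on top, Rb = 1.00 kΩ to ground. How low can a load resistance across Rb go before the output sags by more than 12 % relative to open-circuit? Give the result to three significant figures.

Output resistance R_th = Ra‖Rb = (408 × 1000)/1408 = 289.8 Ω.
The fractional drop is R_th/(R_th + R_L); requiring this ≤ 0.120 gives R_L ≥ R_th(1/0.120 − 1) = 289.8 × 7.333 = 2.12 kΩ.

R_L(min) ≈ 2.12 kΩ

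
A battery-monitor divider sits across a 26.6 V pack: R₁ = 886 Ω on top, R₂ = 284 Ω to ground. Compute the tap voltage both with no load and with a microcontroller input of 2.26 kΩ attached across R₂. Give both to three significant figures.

Open-circuit: V = 26.6 × 284/(886 + 284) = 6.46 V.
With the load, R₂ becomes R₂‖R_L = 252.3 Ω, so V = 26.6 × 252.3/1138 = 5.90 V.

Unloaded: 6.46 V; loaded: 5.90 V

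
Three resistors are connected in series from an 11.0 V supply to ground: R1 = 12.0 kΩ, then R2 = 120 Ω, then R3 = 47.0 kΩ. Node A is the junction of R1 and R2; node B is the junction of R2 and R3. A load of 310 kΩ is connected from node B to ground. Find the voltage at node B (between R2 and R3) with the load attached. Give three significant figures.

At node B, R3 is in parallel with the load: R3‖R_L = 40810 Ω.
Below node A the resistance is R2 + (R3‖R_L) = 40930 Ω, so V_A = 11.0 × 40930/52930 = 8.506 V.
Then V_B = V_A × (R3‖R_L)/(R2 + R3‖R_L) = 8.506 × 40810/40930 = 8.48 V.

V ≈ 8.48 V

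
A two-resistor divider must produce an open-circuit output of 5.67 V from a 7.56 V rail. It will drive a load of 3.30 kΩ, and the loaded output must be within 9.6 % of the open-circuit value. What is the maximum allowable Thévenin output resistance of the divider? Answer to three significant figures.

Loading drop = R_th/(R_th + R_L) ≤ 0.0960, so R_th ≤ R_L · ε/(1−ε) = 3.30 kΩ × 0.0960/0.9040 = 350 Ω.
(Any R1, R2 with R2/(R1+R2) = 0.750 and R1‖R2 ≤ 350 Ω will meet the spec.)

R_th ≤ 350 Ω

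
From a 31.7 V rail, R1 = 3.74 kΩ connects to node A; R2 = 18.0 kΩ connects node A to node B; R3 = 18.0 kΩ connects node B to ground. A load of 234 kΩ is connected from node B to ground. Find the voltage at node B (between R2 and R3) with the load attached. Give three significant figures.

At node B, R3 is in parallel with the load: R3‖R_L = 16.71 kΩ.
Below node A the resistance is R2 + (R3‖R_L) = 34.71 kΩ, so V_A = 31.7 × 34.71/38.45 = 28.62 V.
Then V_B = V_A × (R3‖R_L)/(R2 + R3‖R_L) = 28.62 × 16.71/34.71 = 13.8 V.

V ≈ 13.8 V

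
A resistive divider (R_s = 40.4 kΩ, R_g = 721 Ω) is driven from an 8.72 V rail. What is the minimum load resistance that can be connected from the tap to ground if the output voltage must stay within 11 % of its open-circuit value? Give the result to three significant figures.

R_L(min) ≈ 5.73 kΩ

Output resistance R_th = R_s‖R_g = (40400 × 721)/41120 = 708.4 Ω.
The fractional drop is R_th/(R_th + R_L); requiring this ≤ 0.110 gives R_L ≥ R_th(1/0.110 − 1) = 708.4 × 8.091 = 5.73 kΩ.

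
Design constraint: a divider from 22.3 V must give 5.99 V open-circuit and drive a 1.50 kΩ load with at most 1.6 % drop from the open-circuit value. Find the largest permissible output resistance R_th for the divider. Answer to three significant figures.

Loading drop = R_th/(R_th + R_L) ≤ 0.0160, so R_th ≤ R_L · ε/(1−ε) = 1.50 kΩ × 0.0160/0.9840 = 24.4 Ω.

R_th ≤ 24.4 Ω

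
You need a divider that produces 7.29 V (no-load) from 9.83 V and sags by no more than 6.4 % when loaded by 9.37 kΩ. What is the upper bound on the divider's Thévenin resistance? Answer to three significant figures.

Loading drop = R_th/(R_th + R_L) ≤ 0.0640, so R_th ≤ R_L · ε/(1−ε) = 9.37 kΩ × 0.0640/0.9360 = 641 Ω.

R_th ≤ 641 Ω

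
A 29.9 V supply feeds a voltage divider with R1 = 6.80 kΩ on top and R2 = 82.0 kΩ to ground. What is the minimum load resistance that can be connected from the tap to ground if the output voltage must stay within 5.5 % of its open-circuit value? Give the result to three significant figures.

R_L(min) ≈ 108 kΩ

Output resistance R_th = R1‖R2 = (6.80 × 82.0)/88.80 = 6.279 kΩ.
The fractional drop is R_th/(R_th + R_L); requiring this ≤ 0.0550 gives R_L ≥ R_th(1/0.0550 − 1) = 6.279 × 17.18 = 108 kΩ.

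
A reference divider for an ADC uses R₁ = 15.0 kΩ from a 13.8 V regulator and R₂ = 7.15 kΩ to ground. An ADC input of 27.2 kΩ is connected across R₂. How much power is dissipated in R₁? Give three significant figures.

Total resistance from the source is R₁ + (R₂‖R_L) = 20.66 kΩ, so I = 13.8/20.66 kΩ = 0.6679 mA.
P = I²·R₁ = (0.6679 mA)² × 15.0 kΩ = 6.69 mW.

P ≈ 6.69 mW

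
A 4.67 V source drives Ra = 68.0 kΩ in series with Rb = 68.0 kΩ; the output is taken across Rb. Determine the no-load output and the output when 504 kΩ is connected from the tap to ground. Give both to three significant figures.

Open-circuit: V = 4.67 × 68.0/(68.0 + 68.0) = 2.33 V.
With the load, Rb becomes Rb‖R_L = 59.92 kΩ, so V = 4.67 × 59.92/127.9 = 2.19 V.

Unloaded: 2.33 V; loaded: 2.19 V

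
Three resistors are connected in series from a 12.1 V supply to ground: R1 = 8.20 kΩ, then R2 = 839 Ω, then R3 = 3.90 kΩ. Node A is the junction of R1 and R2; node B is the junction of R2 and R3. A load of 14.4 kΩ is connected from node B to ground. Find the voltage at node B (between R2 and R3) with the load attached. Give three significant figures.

At node B, R3 is in parallel with the load: R3‖R_L = 3069 Ω.
Below node A the resistance is R2 + (R3‖R_L) = 3908 Ω, so V_A = 12.1 × 3908/12110 = 3.905 V.
Then V_B = V_A × (R3‖R_L)/(R2 + R3‖R_L) = 3.905 × 3069/3908 = 3.07 V.

V ≈ 3.07 V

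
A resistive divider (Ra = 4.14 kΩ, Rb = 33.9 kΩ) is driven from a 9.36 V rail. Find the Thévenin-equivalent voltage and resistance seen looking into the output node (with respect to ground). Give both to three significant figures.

V_th = 8.34 V, R_th = 3.69 kΩ

V_th is the open-circuit tap voltage: 9.36 × 33.9/(4.14 + 33.9) = 8.34 V.
With the supply zeroed, Ra and Rb appear in parallel from the tap: R_th = Ra‖Rb = (4.14 × 33.9)/38.04 = 3.69 kΩ.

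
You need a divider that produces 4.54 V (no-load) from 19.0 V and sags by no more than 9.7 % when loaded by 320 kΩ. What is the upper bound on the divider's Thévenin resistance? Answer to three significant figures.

R_th ≤ 34.4 kΩ

Loading drop = R_th/(R_th + R_L) ≤ 0.0970, so R_th ≤ R_L · ε/(1−ε) = 320 kΩ × 0.0970/0.9030 = 34.4 kΩ.
(Any R1, R2 with R2/(R1+R2) = 0.239 and R1‖R2 ≤ 34.4 kΩ will meet the spec.)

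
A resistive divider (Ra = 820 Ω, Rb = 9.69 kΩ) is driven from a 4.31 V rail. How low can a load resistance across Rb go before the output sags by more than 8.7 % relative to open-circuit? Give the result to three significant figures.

Output resistance R_th = Ra‖Rb = (820 × 9690)/10510 = 756.0 Ω.
The fractional drop is R_th/(R_th + R_L); requiring this ≤ 0.0870 gives R_L ≥ R_th(1/0.0870 − 1) = 756.0 × 10.49 = 7.93 kΩ.

R_L(min) ≈ 7.93 kΩ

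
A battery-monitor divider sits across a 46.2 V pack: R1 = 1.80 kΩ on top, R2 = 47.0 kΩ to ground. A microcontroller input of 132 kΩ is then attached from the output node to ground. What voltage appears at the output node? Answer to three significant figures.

V_out ≈ 43.9 V

The load sits in parallel with R2: R2‖R_L = (47.0 × 132) / (47.0 + 132) = 34.66 kΩ.
V_out = 46.2 × 34.66 / (1.80 + 34.66) = 46.2 × 34.66/36.46 = 43.9 V.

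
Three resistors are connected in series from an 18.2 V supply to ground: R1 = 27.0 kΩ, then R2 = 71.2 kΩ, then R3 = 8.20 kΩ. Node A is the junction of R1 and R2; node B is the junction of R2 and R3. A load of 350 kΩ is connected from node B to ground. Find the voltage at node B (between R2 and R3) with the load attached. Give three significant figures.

At node B, R3 is in parallel with the load: R3‖R_L = 8.012 kΩ.
Below node A the resistance is R2 + (R3‖R_L) = 79.21 kΩ, so V_A = 18.2 × 79.21/106.2 = 13.57 V.
Then V_B = V_A × (R3‖R_L)/(R2 + R3‖R_L) = 13.57 × 8.012/79.21 = 1.37 V.

V ≈ 1.37 V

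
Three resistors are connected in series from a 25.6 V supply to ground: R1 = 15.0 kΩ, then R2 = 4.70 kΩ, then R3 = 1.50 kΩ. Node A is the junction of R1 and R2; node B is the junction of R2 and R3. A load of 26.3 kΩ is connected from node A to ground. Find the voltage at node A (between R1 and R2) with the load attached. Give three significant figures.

V ≈ 6.42 V

Below node A the series string R2+R3 = 6.200 kΩ sits in parallel with the 26.3 kΩ load: 5.017 kΩ.
V_A = 25.6 × 5.017/(15.0 + 5.017) = 6.42 V.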